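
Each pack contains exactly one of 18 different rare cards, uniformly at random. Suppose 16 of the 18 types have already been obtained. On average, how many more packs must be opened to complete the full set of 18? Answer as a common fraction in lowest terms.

27

Starting from 16 distinct types, each trial gives a new one with probability (18−i)/18 when i types are held, so the wait for the next new type is 18/(18−i).
E = 18/2 + 18/1 = 27.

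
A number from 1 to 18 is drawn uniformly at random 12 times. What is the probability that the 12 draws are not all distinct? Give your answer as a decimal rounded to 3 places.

P(all 12 different) = 18/18 · 17/18 · ··· · 7/18 ≈ 0.008.
P(at least two equal) = 1 − 0.008 = 0.992.

0.992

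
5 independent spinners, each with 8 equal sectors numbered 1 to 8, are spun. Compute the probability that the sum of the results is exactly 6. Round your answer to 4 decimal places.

There are 8^5 = 32768 equally likely outcomes.
The number of ordered 5-tuples from {1,…,8} summing to 6 is 5.
P(sum = 6) = 5/32768 ≈ 0.0002.

0.0002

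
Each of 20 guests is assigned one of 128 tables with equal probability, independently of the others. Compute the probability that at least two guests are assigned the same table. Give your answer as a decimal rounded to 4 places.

It's easier to compute the probability that all 20 are distinct.
P(all distinct) = 128/128 · 127/128 · ··· · 109/128 ≈ 0.2089.
So the probability of at least one match is 1 − 0.2089 = 0.7911.

0.7911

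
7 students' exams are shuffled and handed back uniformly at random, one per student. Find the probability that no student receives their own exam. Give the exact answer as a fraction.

This is the derangement probability: permutations of 7 with no fixed point.
D(7) = 7! · (1 − 1/1! + 1/2! − ··· + (−1)^7/7!) = 1854.
P = 1854/5040 = 103/280.

103/280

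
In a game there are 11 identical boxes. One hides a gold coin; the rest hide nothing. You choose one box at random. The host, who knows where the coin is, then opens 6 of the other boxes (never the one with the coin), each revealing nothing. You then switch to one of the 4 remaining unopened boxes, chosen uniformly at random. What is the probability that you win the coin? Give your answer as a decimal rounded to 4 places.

0.2273

Your original box holds the coin with probability 1/11, so the other 10 collectively hold it with probability 10/11.
The host can always find 6 empty boxes to open, so the reveals don't change that 10/11; it is now spread over the 4 remaining unopened boxes.
P(win by switching) = (10/11) · (1/4) = 5/22 ≈ 0.2273.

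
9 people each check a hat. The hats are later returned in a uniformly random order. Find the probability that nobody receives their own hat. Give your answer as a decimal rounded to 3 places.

0.368

This is the derangement probability: permutations of 9 with no fixed point.
D(9) = 9! · (1 − 1/1! + 1/2! − ··· + (−1)^9/9!) = 133496.
P = 133496/362880 = 16687/45360 ≈ 0.368.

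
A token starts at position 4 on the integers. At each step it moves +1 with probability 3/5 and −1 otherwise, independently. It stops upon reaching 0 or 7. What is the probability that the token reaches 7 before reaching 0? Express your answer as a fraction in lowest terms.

1755/2059

Let r = q/p = (2/5)/(3/5) = 2/3. The recurrence P(i) = p·P(i+1) + q·P(i−1) with P(0)=0, P(7)=1 gives P(i) = (1 − r^i)/(1 − r^7).
P(4) = (1 − (2/3)^4) / (1 − (2/3)^7) = 1755/2059.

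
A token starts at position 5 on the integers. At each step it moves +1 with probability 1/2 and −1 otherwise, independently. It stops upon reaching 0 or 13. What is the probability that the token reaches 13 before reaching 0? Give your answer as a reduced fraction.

With a fair step, P(i) = ½P(i−1) + ½P(i+1) with P(0)=0, P(13)=1 has the linear solution P(i) = i/13.
P(5) = 5/13.

5/13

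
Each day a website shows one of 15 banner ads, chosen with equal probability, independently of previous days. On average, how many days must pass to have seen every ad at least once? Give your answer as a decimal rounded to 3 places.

49.773

After i distinct types are collected, each trial gives a new one with probability (15−i)/15, so the expected wait for the next new type is 15/(15−i).
E = 15/15 + 15/14 + 15/13 + 15/12 + 15/11 + 15/10 + 15/9 + 15/8 + 15/7 + 15/6 + 15/5 + 15/4 + 15/3 + 15/2 + 15/1 = 1195757/24024 ≈ 49.773.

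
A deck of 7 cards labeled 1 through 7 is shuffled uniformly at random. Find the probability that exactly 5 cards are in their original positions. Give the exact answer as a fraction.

1/240

Choose which 5 of the 7 are fixed: C(7,5) = 21 ways.
The remaining 2 must have no fixed point: D(2) = 1.
P = 21·1/5040 = 1/240.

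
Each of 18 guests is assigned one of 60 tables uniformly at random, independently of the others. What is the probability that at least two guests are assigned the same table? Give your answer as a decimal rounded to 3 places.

0.942

It's easier to compute the probability that all 18 are distinct.
P(all distinct) = 60/60 · 59/60 · ··· · 43/60 ≈ 0.058.
So the probability of at least one match is 1 − 0.058 = 0.942.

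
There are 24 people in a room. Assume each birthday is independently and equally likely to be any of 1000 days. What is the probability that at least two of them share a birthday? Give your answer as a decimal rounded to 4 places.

0.2428

It's easier to compute the probability that all 24 are distinct.
P(all distinct) = 1000/1000 · 999/1000 · ··· · 977/1000 ≈ 0.7572.
So the probability of at least one match is 1 − 0.7572 = 0.2428.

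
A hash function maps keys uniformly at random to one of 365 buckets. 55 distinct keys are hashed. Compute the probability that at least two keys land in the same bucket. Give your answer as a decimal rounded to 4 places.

0.9863

It's easier to compute the probability that all 55 are distinct.
P(all distinct) = 365/365 · 364/365 · ··· · 311/365 ≈ 0.0137.
So the probability of at least one match is 1 − 0.0137 = 0.9863.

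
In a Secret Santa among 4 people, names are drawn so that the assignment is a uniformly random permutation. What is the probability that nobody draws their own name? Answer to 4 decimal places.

This is the derangement probability: permutations of 4 with no fixed point.
D(4) = 4! · (1 − 1/1! + 1/2! − ··· + (−1)^4/4!) = 9.
P = 9/24 = 3/8 ≈ 0.3750.

0.3750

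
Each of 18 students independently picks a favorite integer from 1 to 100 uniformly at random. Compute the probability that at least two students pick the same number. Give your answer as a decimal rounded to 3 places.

It's easier to compute the probability that all 18 are distinct.
P(all distinct) = 100/100 · 99/100 · ··· · 83/100 ≈ 0.196.
So the probability of at least one match is 1 − 0.196 = 0.804.

0.804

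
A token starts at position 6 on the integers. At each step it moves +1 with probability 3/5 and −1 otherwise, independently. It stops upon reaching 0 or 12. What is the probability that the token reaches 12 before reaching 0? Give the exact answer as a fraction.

729/793

Let r = q/p = (2/5)/(3/5) = 2/3. The recurrence P(i) = p·P(i+1) + q·P(i−1) with P(0)=0, P(12)=1 gives P(i) = (1 − r^i)/(1 − r^12).
P(6) = (1 − (2/3)^6) / (1 − (2/3)^12) = 729/793.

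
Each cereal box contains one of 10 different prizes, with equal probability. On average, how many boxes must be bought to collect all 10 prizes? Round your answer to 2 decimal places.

After i distinct types are collected, each trial gives a new one with probability (10−i)/10, so the expected wait for the next new type is 10/(10−i).
E = 10/10 + 10/9 + 10/8 + 10/7 + 10/6 + 10/5 + 10/4 + 10/3 + 10/2 + 10/1 = 7381/252 ≈ 29.29.

29.29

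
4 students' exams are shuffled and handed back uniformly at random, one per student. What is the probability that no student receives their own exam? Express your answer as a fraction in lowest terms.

This is the derangement probability: permutations of 4 with no fixed point.
D(4) = 4! · (1 − 1/1! + 1/2! − ··· + (−1)^4/4!) = 9.
P = 9/24 = 3/8.

3/8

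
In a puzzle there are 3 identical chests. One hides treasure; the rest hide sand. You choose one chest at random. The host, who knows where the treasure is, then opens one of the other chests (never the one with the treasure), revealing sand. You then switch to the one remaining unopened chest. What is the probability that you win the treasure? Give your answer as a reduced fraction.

Your original chest holds the treasure with probability 1/3, so the other 2 collectively hold it with probability 2/3.
The host can always find an empty chest to open, so this doesn't change that 2/3; it is now spread over the 1 remaining unopened chest.
P(win by switching) = (2/3) · (1/1) = 2/3.

2/3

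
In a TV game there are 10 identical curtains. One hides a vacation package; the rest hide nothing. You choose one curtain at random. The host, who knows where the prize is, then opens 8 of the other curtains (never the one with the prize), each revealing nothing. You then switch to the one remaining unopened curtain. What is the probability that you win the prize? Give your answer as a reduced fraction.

Your original curtain holds the prize with probability 1/10, so the other 9 collectively hold it with probability 9/10.
The host can always find 8 empty curtains to open, so the reveals don't change that 9/10; it is now spread over the 1 remaining unopened curtain.
P(win by switching) = (9/10) · (1/1) = 9/10.

9/10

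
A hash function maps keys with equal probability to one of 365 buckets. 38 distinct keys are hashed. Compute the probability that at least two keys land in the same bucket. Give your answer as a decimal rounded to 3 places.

0.864

It's easier to compute the probability that all 38 are distinct.
P(all distinct) = 365/365 · 364/365 · ··· · 328/365 ≈ 0.136.
So the probability of at least one match is 1 − 0.136 = 0.864.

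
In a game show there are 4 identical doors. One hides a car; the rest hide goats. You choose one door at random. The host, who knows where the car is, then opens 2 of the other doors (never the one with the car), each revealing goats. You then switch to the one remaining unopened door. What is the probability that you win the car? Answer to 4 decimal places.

Your original door holds the car with probability 1/4, so the other 3 collectively hold it with probability 3/4.
The host can always find 2 empty doors to open, so the reveals don't change that 3/4; it is now spread over the 1 remaining unopened door.
P(win by switching) = (3/4) · (1/1) = 3/4 ≈ 0.7500.

0.7500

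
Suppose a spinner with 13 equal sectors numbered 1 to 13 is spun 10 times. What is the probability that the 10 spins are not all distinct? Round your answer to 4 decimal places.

0.9925

P(all 10 different) = 13/13 · 12/13 · ··· · 4/13 ≈ 0.0075.
P(at least two equal) = 1 − 0.0075 = 0.9925.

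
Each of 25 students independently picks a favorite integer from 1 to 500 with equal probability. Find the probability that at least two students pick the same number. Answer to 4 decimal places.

It's easier to compute the probability that all 25 are distinct.
P(all distinct) = 500/500 · 499/500 · ··· · 476/500 ≈ 0.5433.
So the probability of at least one match is 1 − 0.5433 = 0.4567.

0.4567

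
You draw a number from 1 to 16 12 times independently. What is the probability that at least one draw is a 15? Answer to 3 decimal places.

P(no draw is a 15) = (15/16)^12 ≈ 0.461.
P(at least one) = 1 − 0.461 = 0.539.

0.539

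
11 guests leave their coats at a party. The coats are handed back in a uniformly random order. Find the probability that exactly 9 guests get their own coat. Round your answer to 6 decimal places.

Choose which 9 of the 11 are fixed: C(11,9) = 55 ways.
The remaining 2 must have no fixed point: D(2) = 1.
P = 55·1/39916800 = 1/725760 ≈ 0.000001.

0.000001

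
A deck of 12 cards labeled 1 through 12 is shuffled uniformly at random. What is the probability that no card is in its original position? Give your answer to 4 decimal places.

This is the derangement probability: permutations of 12 with no fixed point.
D(12) = 12! · (1 − 1/1! + 1/2! − ··· + (−1)^12/12!) = 176214841.
P = 176214841/479001600 = 16019531/43545600 ≈ 0.3679.

0.3679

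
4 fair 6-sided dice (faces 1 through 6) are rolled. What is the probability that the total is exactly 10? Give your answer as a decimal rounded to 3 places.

There are 6^4 = 1296 equally likely outcomes.
The number of ordered 4-tuples from {1,…,6} summing to 10 is 80.
P(sum = 10) = 80/1296 = 5/81 ≈ 0.062.

0.062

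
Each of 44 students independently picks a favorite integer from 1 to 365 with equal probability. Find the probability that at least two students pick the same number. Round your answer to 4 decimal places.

It's easier to compute the probability that all 44 are distinct.
P(all distinct) = 365/365 · 364/365 · ··· · 322/365 ≈ 0.0671.
So the probability of at least one match is 1 − 0.0671 = 0.9329.

0.9329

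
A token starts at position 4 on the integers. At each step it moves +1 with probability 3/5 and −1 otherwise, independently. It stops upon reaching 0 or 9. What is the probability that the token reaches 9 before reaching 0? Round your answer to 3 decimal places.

Let r = q/p = (2/5)/(3/5) = 2/3. The recurrence P(i) = p·P(i+1) + q·P(i−1) with P(0)=0, P(9)=1 gives P(i) = (1 − r^i)/(1 − r^9).
P(4) = (1 − (2/3)^4) / (1 − (2/3)^9) = 15795/19171 ≈ 0.824.

0.824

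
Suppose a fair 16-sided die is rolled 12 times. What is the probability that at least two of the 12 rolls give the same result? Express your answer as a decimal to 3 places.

P(all 12 different) = 16/16 · 15/16 · ··· · 5/16 ≈ 0.003.
P(at least two equal) = 1 − 0.003 = 0.997.

0.997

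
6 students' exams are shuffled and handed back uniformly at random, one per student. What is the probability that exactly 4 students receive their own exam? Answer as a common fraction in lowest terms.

Choose which 4 of the 6 are fixed: C(6,4) = 15 ways.
The remaining 2 must have no fixed point: D(2) = 1.
P = 15·1/720 = 1/48.

1/48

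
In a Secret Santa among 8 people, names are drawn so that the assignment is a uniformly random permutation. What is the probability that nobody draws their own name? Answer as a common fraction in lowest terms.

2119/5760

This is the derangement probability: permutations of 8 with no fixed point.
D(8) = 8! · (1 − 1/1! + 1/2! − ··· + (−1)^8/8!) = 14833.
P = 14833/40320 = 2119/5760.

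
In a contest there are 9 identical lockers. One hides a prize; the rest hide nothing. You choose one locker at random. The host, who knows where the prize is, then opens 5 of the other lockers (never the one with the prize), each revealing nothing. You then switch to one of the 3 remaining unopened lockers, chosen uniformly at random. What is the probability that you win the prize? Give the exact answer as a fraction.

8/27

Your original locker holds the prize with probability 1/9, so the other 8 collectively hold it with probability 8/9.
The host can always find 5 empty lockers to open, so the reveals don't change that 8/9; it is now spread over the 3 remaining unopened lockers.
P(win by switching) = (8/9) · (1/3) = 8/27.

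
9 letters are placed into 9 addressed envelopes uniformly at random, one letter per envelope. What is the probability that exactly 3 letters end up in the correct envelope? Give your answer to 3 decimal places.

0.061

Choose which 3 of the 9 are fixed: C(9,3) = 84 ways.
The remaining 6 must have no fixed point: D(6) = 265.
P = 84·265/362880 = 53/864 ≈ 0.061.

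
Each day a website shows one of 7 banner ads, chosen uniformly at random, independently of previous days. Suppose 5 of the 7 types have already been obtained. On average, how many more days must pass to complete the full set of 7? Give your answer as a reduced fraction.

Starting from 5 distinct types, each trial gives a new one with probability (7−i)/7 when i types are held, so the wait for the next new type is 7/(7−i).
E = 7/2 + 7/1 = 21/2.

21/2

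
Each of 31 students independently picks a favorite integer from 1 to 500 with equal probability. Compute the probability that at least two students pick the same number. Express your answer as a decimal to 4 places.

It's easier to compute the probability that all 31 are distinct.
P(all distinct) = 500/500 · 499/500 · ··· · 470/500 ≈ 0.3869.
So the probability of at least one match is 1 − 0.3869 = 0.6131.

0.6131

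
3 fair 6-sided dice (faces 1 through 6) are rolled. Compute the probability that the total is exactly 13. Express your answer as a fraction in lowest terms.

7/72

There are 6^3 = 216 equally likely outcomes.
The number of ordered 3-tuples from {1,…,6} summing to 13 is 21.
P(sum = 13) = 21/216 = 7/72.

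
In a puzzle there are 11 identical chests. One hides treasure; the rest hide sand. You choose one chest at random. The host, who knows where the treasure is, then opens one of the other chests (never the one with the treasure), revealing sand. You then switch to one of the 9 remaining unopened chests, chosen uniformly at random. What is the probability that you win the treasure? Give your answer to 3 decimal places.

0.101

Your original chest holds the treasure with probability 1/11, so the other 10 collectively hold it with probability 10/11.
The host can always find an empty chest to open, so this doesn't change that 10/11; it is now spread over the 9 remaining unopened chests.
P(win by switching) = (10/11) · (1/9) = 10/99 ≈ 0.101.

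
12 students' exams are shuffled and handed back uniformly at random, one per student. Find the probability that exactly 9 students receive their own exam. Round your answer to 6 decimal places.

0.000001

Choose which 9 of the 12 are fixed: C(12,9) = 220 ways.
The remaining 3 must have no fixed point: D(3) = 2.
P = 220·2/479001600 = 1/1088640 ≈ 0.000001.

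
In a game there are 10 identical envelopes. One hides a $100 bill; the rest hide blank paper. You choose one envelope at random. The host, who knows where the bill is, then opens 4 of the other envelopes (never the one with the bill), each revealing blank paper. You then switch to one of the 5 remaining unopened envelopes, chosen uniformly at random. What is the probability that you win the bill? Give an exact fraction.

Your original envelope holds the bill with probability 1/10, so the other 9 collectively hold it with probability 9/10.
The host can always find 4 empty envelopes to open, so the reveals don't change that 9/10; it is now spread over the 5 remaining unopened envelopes.
P(win by switching) = (9/10) · (1/5) = 9/50.

9/50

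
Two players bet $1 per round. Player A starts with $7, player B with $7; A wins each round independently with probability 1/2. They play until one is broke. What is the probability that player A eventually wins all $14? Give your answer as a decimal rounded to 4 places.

With a fair step, P(i) = ½P(i−1) + ½P(i+1) with P(0)=0, P(14)=1 has the linear solution P(i) = i/14.
P(7) = 7/14 = 1/2 ≈ 0.5000.

0.5000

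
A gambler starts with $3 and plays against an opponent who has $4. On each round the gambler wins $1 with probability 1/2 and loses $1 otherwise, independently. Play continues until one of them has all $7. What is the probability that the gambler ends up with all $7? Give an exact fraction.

3/7

With a fair step, P(i) = ½P(i−1) + ½P(i+1) with P(0)=0, P(7)=1 has the linear solution P(i) = i/7.
P(3) = 3/7.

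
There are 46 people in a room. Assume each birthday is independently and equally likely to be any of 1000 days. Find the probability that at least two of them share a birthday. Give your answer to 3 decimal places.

It's easier to compute the probability that all 46 are distinct.
P(all distinct) = 1000/1000 · 999/1000 · ··· · 955/1000 ≈ 0.350.
So the probability of at least one match is 1 − 0.350 = 0.650.

0.650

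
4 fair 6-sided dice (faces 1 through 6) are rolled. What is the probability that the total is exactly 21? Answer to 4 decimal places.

0.0154

There are 6^4 = 1296 equally likely outcomes.
The number of ordered 4-tuples from {1,…,6} summing to 21 is 20.
P(sum = 21) = 20/1296 = 5/324 ≈ 0.0154.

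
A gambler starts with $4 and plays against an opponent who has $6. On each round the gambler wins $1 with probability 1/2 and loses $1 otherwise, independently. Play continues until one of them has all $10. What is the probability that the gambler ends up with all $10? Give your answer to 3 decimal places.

0.400

With a fair step, P(i) = ½P(i−1) + ½P(i+1) with P(0)=0, P(10)=1 has the linear solution P(i) = i/10.
P(4) = 4/10 = 2/5 ≈ 0.400.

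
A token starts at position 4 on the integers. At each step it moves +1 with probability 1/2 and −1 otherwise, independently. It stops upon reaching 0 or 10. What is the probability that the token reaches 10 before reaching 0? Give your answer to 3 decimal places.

With a fair step, P(i) = ½P(i−1) + ½P(i+1) with P(0)=0, P(10)=1 has the linear solution P(i) = i/10.
P(4) = 4/10 = 2/5 ≈ 0.400.

0.400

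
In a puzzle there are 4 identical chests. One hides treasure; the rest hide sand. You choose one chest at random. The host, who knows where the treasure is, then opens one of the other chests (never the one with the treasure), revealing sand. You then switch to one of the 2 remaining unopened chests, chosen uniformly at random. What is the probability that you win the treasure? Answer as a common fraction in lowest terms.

Your original chest holds the treasure with probability 1/4, so the other 3 collectively hold it with probability 3/4.
The host can always find an empty chest to open, so this doesn't change that 3/4; it is now spread over the 2 remaining unopened chests.
P(win by switching) = (3/4) · (1/2) = 3/8.

3/8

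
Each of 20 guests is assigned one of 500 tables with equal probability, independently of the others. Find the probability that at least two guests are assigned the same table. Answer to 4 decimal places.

0.3196

It's easier to compute the probability that all 20 are distinct.
P(all distinct) = 500/500 · 499/500 · ··· · 481/500 ≈ 0.6804.
So the probability of at least one match is 1 − 0.6804 = 0.3196.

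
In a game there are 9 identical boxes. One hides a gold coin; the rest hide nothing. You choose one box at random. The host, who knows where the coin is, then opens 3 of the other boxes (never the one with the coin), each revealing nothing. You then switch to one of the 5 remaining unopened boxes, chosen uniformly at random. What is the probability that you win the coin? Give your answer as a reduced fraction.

8/45

Your original box holds the coin with probability 1/9, so the other 8 collectively hold it with probability 8/9.
The host can always find 3 empty boxes to open, so the reveals don't change that 8/9; it is now spread over the 5 remaining unopened boxes.
P(win by switching) = (8/9) · (1/5) = 8/45.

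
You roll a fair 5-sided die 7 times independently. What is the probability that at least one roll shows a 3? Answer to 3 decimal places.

0.790

P(no roll shows a 3) = (4/5)^7 ≈ 0.210.
P(at least one) = 1 − 0.210 = 0.790.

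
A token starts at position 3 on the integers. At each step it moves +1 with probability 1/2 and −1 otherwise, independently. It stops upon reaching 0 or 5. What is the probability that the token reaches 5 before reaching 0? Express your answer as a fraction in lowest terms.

3/5

With a fair step, P(i) = ½P(i−1) + ½P(i+1) with P(0)=0, P(5)=1 has the linear solution P(i) = i/5.
P(3) = 3/5.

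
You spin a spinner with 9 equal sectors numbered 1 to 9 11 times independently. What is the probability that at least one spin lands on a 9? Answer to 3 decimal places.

0.726

P(no spin lands on a 9) = (8/9)^11 ≈ 0.274.
P(at least one) = 1 − 0.274 = 0.726.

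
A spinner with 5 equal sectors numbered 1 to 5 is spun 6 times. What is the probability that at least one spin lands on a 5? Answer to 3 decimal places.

0.738

P(no spin lands on a 5) = (4/5)^6 ≈ 0.262.
P(at least one) = 1 − 0.262 = 0.738.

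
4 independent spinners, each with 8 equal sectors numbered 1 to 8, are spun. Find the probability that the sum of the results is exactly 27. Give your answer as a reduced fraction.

There are 8^4 = 4096 equally likely outcomes.
The number of ordered 4-tuples from {1,…,8} summing to 27 is 56.
P(sum = 27) = 56/4096 = 7/512.

7/512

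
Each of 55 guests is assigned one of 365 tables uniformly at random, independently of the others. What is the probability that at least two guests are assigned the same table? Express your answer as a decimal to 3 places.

It's easier to compute the probability that all 55 are distinct.
P(all distinct) = 365/365 · 364/365 · ··· · 311/365 ≈ 0.014.
So the probability of at least one match is 1 − 0.014 = 0.986.

0.986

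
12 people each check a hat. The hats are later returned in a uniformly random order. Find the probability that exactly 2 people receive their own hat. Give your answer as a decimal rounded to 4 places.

Choose which 2 of the 12 are fixed: C(12,2) = 66 ways.
The remaining 10 must have no fixed point: D(10) = 1334961.
P = 66·1334961/479001600 = 16481/89600 ≈ 0.1839.

0.1839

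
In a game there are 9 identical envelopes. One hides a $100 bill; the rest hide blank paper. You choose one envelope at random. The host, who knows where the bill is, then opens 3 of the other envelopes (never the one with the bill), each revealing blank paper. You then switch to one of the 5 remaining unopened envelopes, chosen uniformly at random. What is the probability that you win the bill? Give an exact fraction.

8/45

Your original envelope holds the bill with probability 1/9, so the other 8 collectively hold it with probability 8/9.
The host can always find 3 empty envelopes to open, so the reveals don't change that 8/9; it is now spread over the 5 remaining unopened envelopes.
P(win by switching) = (8/9) · (1/5) = 8/45.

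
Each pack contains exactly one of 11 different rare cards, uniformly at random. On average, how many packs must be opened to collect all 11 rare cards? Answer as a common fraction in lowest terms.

After i distinct types are collected, each trial gives a new one with probability (11−i)/11, so the expected wait for the next new type is 11/(11−i).
E = 11/11 + 11/10 + 11/9 + 11/8 + 11/7 + 11/6 + 11/5 + 11/4 + 11/3 + 11/2 + 11/1 = 83711/2520.

83711/2520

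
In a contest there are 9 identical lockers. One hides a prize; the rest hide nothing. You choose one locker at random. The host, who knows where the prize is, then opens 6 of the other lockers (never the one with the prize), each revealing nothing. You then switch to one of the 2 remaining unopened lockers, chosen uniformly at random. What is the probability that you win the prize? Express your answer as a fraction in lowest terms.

4/9

Your original locker holds the prize with probability 1/9, so the other 8 collectively hold it with probability 8/9.
The host can always find 6 empty lockers to open, so the reveals don't change that 8/9; it is now spread over the 2 remaining unopened lockers.
P(win by switching) = (8/9) · (1/2) = 4/9.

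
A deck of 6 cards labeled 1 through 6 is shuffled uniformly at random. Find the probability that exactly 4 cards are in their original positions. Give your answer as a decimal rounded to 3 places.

Choose which 4 of the 6 are fixed: C(6,4) = 15 ways.
The remaining 2 must have no fixed point: D(2) = 1.
P = 15·1/720 = 1/48 ≈ 0.021.

0.021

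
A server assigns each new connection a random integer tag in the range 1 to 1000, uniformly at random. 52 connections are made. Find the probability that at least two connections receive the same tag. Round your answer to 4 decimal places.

0.7406

It's easier to compute the probability that all 52 are distinct.
P(all distinct) = 1000/1000 · 999/1000 · ··· · 949/1000 ≈ 0.2594.
So the probability of at least one match is 1 − 0.2594 = 0.7406.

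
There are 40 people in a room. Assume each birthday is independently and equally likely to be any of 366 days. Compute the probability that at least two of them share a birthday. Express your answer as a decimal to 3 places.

It's easier to compute the probability that all 40 are distinct.
P(all distinct) = 366/366 · 365/366 · ··· · 327/366 ≈ 0.109.
So the probability of at least one match is 1 − 0.109 = 0.891.

0.891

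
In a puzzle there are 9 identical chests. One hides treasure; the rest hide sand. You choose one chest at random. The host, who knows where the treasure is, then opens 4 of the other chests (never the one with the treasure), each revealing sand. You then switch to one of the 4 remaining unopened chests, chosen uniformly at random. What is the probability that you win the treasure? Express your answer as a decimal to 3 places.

0.222

Your original chest holds the treasure with probability 1/9, so the other 8 collectively hold it with probability 8/9.
The host can always find 4 empty chests to open, so the reveals don't change that 8/9; it is now spread over the 4 remaining unopened chests.
P(win by switching) = (8/9) · (1/4) = 2/9 ≈ 0.222.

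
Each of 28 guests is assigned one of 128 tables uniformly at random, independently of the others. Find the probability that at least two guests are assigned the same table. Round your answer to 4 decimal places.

It's easier to compute the probability that all 28 are distinct.
P(all distinct) = 128/128 · 127/128 · ··· · 101/128 ≈ 0.0411.
So the probability of at least one match is 1 − 0.0411 = 0.9589.

0.9589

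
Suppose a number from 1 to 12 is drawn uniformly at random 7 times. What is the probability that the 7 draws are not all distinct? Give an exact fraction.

3071/3456

P(all 7 different) = 12/12 · 11/12 · ··· · 6/12 = 385/3456.
P(at least two equal) = 1 − 385/3456 = 3071/3456.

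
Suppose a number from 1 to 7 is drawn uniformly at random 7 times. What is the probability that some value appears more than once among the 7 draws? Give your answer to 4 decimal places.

P(all 7 different) = 7/7 · 6/7 · ··· · 1/7 ≈ 0.0061.
P(at least two equal) = 1 − 0.0061 = 0.9939.

0.9939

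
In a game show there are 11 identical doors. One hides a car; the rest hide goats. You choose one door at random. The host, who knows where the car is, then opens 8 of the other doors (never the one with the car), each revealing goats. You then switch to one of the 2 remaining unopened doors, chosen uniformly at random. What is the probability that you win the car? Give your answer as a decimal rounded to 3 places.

Your original door holds the car with probability 1/11, so the other 10 collectively hold it with probability 10/11.
The host can always find 8 empty doors to open, so the reveals don't change that 10/11; it is now spread over the 2 remaining unopened doors.
P(win by switching) = (10/11) · (1/2) = 5/11 ≈ 0.455.

0.455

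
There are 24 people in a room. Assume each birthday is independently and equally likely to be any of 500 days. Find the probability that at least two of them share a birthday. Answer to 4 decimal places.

0.4293

It's easier to compute the probability that all 24 are distinct.
P(all distinct) = 500/500 · 499/500 · ··· · 477/500 ≈ 0.5707.
So the probability of at least one match is 1 − 0.5707 = 0.4293.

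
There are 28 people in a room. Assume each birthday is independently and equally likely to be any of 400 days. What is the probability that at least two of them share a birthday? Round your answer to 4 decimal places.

It's easier to compute the probability that all 28 are distinct.
P(all distinct) = 400/400 · 399/400 · ··· · 373/400 ≈ 0.3801.
So the probability of at least one match is 1 − 0.3801 = 0.6199.

0.6199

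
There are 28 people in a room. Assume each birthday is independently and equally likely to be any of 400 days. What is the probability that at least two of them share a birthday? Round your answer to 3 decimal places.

0.620

It's easier to compute the probability that all 28 are distinct.
P(all distinct) = 400/400 · 399/400 · ··· · 373/400 ≈ 0.380.
So the probability of at least one match is 1 − 0.380 = 0.620.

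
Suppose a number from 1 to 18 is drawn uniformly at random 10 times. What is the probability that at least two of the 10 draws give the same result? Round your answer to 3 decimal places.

P(all 10 different) = 18/18 · 17/18 · ··· · 9/18 ≈ 0.044.
P(at least two equal) = 1 − 0.044 = 0.956.

0.956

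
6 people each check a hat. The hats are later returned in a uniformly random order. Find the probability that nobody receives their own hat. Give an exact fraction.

53/144

This is the derangement probability: permutations of 6 with no fixed point.
D(6) = 6! · (1 − 1/1! + 1/2! − ··· + (−1)^6/6!) = 265.
P = 265/720 = 53/144.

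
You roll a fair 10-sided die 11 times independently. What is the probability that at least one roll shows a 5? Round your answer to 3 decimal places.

0.686

P(no roll shows a 5) = (9/10)^11 ≈ 0.314.
P(at least one) = 1 − 0.314 = 0.686.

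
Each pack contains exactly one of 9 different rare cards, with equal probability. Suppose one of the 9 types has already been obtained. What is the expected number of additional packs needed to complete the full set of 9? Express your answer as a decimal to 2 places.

24.46

Starting from 1 distinct type, each trial gives a new one with probability (9−i)/9 when i types are held, so the wait for the next new type is 9/(9−i).
E = 9/8 + 9/7 + 9/6 + 9/5 + 9/4 + 9/3 + 9/2 + 9/1 = 6849/280 ≈ 24.46.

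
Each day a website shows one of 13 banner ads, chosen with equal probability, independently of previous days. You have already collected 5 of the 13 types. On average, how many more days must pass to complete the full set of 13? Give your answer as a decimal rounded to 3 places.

35.332

Starting from 5 distinct types, each trial gives a new one with probability (13−i)/13 when i types are held, so the wait for the next new type is 13/(13−i).
E = 13/8 + 13/7 + 13/6 + 13/5 + 13/4 + 13/3 + 13/2 + 13/1 = 9893/280 ≈ 35.332.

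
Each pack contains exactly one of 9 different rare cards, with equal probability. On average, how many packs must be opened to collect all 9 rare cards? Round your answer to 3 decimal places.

25.461

After i distinct types are collected, each trial gives a new one with probability (9−i)/9, so the expected wait for the next new type is 9/(9−i).
E = 9/9 + 9/8 + 9/7 + 9/6 + 9/5 + 9/4 + 9/3 + 9/2 + 9/1 = 7129/280 ≈ 25.461.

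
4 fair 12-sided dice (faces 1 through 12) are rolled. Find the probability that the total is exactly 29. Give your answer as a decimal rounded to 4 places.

There are 12^4 = 20736 equally likely outcomes.
The number of ordered 4-tuples from {1,…,12} summing to 29 is 1060.
P(sum = 29) = 1060/20736 = 265/5184 ≈ 0.0511.

0.0511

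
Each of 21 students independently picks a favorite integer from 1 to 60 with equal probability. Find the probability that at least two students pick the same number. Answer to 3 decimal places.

It's easier to compute the probability that all 21 are distinct.
P(all distinct) = 60/60 · 59/60 · ··· · 40/60 ≈ 0.019.
So the probability of at least one match is 1 − 0.019 = 0.981.

0.981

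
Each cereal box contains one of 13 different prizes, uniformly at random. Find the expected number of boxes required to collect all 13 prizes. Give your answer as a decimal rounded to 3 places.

After i distinct types are collected, each trial gives a new one with probability (13−i)/13, so the expected wait for the next new type is 13/(13−i).
E = 13/13 + 13/12 + 13/11 + 13/10 + 13/9 + 13/8 + 13/7 + 13/6 + 13/5 + 13/4 + 13/3 + 13/2 + 13/1 = 1145993/27720 ≈ 41.342.

41.342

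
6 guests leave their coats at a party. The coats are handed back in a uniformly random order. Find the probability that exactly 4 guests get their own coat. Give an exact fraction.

Choose which 4 of the 6 are fixed: C(6,4) = 15 ways.
The remaining 2 must have no fixed point: D(2) = 1.
P = 15·1/720 = 1/48.

1/48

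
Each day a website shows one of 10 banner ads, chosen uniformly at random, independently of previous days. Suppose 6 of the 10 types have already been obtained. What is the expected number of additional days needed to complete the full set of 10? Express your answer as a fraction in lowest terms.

125/6

Starting from 6 distinct types, each trial gives a new one with probability (10−i)/10 when i types are held, so the wait for the next new type is 10/(10−i).
E = 10/4 + 10/3 + 10/2 + 10/1 = 125/6.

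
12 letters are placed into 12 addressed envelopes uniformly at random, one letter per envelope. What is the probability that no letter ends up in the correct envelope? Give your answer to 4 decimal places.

0.3679

This is the derangement probability: permutations of 12 with no fixed point.
D(12) = 12! · (1 − 1/1! + 1/2! − ··· + (−1)^12/12!) = 176214841.
P = 176214841/479001600 = 16019531/43545600 ≈ 0.3679.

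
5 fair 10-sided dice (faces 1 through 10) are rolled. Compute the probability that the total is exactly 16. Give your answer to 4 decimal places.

There are 10^5 = 100000 equally likely outcomes.
The number of ordered 5-tuples from {1,…,10} summing to 16 is 1340.
P(sum = 16) = 1340/100000 = 67/5000 ≈ 0.0134.

0.0134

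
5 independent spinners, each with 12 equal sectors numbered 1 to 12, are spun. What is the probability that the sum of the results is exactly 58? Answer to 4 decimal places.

0.0001

There are 12^5 = 248832 equally likely outcomes.
The number of ordered 5-tuples from {1,…,12} summing to 58 is 15.
P(sum = 58) = 15/248832 = 5/82944 ≈ 0.0001.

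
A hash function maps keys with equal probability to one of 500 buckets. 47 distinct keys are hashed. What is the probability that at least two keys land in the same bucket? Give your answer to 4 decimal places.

0.8927

It's easier to compute the probability that all 47 are distinct.
P(all distinct) = 500/500 · 499/500 · ··· · 454/500 ≈ 0.1073.
So the probability of at least one match is 1 − 0.1073 = 0.8927.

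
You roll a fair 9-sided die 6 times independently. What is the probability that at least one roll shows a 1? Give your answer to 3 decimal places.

0.507

P(no roll shows a 1) = (8/9)^6 ≈ 0.493.
P(at least one) = 1 − 0.493 = 0.507.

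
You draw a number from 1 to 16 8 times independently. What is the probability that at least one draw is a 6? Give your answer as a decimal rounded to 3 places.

0.403

P(no draw is a 6) = (15/16)^8 ≈ 0.597.
P(at least one) = 1 − 0.597 = 0.403.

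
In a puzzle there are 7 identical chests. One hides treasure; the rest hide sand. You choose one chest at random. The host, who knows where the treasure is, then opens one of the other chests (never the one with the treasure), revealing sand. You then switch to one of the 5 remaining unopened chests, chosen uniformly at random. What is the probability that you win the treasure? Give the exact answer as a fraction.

Your original chest holds the treasure with probability 1/7, so the other 6 collectively hold it with probability 6/7.
The host can always find an empty chest to open, so this doesn't change that 6/7; it is now spread over the 5 remaining unopened chests.
P(win by switching) = (6/7) · (1/5) = 6/35.

6/35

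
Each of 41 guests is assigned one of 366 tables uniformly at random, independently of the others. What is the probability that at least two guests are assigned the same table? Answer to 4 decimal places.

0.9025

It's easier to compute the probability that all 41 are distinct.
P(all distinct) = 366/366 · 365/366 · ··· · 326/366 ≈ 0.0975.
So the probability of at least one match is 1 − 0.0975 = 0.9025.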